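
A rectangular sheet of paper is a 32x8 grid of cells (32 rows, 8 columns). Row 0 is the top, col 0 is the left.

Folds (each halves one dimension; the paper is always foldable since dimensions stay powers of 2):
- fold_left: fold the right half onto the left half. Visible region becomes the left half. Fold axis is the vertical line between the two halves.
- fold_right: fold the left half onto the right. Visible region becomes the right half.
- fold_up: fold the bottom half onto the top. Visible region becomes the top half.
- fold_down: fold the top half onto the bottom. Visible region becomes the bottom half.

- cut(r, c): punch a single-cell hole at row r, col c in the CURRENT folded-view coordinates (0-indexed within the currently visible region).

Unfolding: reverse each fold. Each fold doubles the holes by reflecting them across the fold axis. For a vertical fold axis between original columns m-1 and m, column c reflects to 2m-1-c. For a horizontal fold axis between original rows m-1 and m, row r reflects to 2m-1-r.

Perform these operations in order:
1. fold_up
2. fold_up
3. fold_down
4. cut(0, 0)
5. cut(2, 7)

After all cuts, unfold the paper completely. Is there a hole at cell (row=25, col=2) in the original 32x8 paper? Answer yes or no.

Answer: no

Derivation:
Op 1 fold_up: fold axis h@16; visible region now rows[0,16) x cols[0,8) = 16x8
Op 2 fold_up: fold axis h@8; visible region now rows[0,8) x cols[0,8) = 8x8
Op 3 fold_down: fold axis h@4; visible region now rows[4,8) x cols[0,8) = 4x8
Op 4 cut(0, 0): punch at orig (4,0); cuts so far [(4, 0)]; region rows[4,8) x cols[0,8) = 4x8
Op 5 cut(2, 7): punch at orig (6,7); cuts so far [(4, 0), (6, 7)]; region rows[4,8) x cols[0,8) = 4x8
Unfold 1 (reflect across h@4): 4 holes -> [(1, 7), (3, 0), (4, 0), (6, 7)]
Unfold 2 (reflect across h@8): 8 holes -> [(1, 7), (3, 0), (4, 0), (6, 7), (9, 7), (11, 0), (12, 0), (14, 7)]
Unfold 3 (reflect across h@16): 16 holes -> [(1, 7), (3, 0), (4, 0), (6, 7), (9, 7), (11, 0), (12, 0), (14, 7), (17, 7), (19, 0), (20, 0), (22, 7), (25, 7), (27, 0), (28, 0), (30, 7)]
Holes: [(1, 7), (3, 0), (4, 0), (6, 7), (9, 7), (11, 0), (12, 0), (14, 7), (17, 7), (19, 0), (20, 0), (22, 7), (25, 7), (27, 0), (28, 0), (30, 7)]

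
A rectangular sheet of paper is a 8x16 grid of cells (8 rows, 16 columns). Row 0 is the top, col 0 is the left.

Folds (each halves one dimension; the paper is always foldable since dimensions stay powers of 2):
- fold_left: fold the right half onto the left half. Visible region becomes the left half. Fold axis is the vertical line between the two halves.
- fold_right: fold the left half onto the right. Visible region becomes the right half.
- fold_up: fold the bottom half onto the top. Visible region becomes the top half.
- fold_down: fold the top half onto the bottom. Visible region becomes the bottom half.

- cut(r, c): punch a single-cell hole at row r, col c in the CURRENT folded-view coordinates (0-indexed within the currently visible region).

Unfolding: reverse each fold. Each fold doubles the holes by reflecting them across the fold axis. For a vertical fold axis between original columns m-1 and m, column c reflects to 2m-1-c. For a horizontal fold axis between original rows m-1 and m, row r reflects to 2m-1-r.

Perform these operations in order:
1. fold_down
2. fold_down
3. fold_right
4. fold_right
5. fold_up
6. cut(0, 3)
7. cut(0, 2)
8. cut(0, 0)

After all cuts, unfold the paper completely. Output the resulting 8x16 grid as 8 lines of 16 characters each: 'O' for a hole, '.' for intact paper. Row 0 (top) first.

Op 1 fold_down: fold axis h@4; visible region now rows[4,8) x cols[0,16) = 4x16
Op 2 fold_down: fold axis h@6; visible region now rows[6,8) x cols[0,16) = 2x16
Op 3 fold_right: fold axis v@8; visible region now rows[6,8) x cols[8,16) = 2x8
Op 4 fold_right: fold axis v@12; visible region now rows[6,8) x cols[12,16) = 2x4
Op 5 fold_up: fold axis h@7; visible region now rows[6,7) x cols[12,16) = 1x4
Op 6 cut(0, 3): punch at orig (6,15); cuts so far [(6, 15)]; region rows[6,7) x cols[12,16) = 1x4
Op 7 cut(0, 2): punch at orig (6,14); cuts so far [(6, 14), (6, 15)]; region rows[6,7) x cols[12,16) = 1x4
Op 8 cut(0, 0): punch at orig (6,12); cuts so far [(6, 12), (6, 14), (6, 15)]; region rows[6,7) x cols[12,16) = 1x4
Unfold 1 (reflect across h@7): 6 holes -> [(6, 12), (6, 14), (6, 15), (7, 12), (7, 14), (7, 15)]
Unfold 2 (reflect across v@12): 12 holes -> [(6, 8), (6, 9), (6, 11), (6, 12), (6, 14), (6, 15), (7, 8), (7, 9), (7, 11), (7, 12), (7, 14), (7, 15)]
Unfold 3 (reflect across v@8): 24 holes -> [(6, 0), (6, 1), (6, 3), (6, 4), (6, 6), (6, 7), (6, 8), (6, 9), (6, 11), (6, 12), (6, 14), (6, 15), (7, 0), (7, 1), (7, 3), (7, 4), (7, 6), (7, 7), (7, 8), (7, 9), (7, 11), (7, 12), (7, 14), (7, 15)]
Unfold 4 (reflect across h@6): 48 holes -> [(4, 0), (4, 1), (4, 3), (4, 4), (4, 6), (4, 7), (4, 8), (4, 9), (4, 11), (4, 12), (4, 14), (4, 15), (5, 0), (5, 1), (5, 3), (5, 4), (5, 6), (5, 7), (5, 8), (5, 9), (5, 11), (5, 12), (5, 14), (5, 15), (6, 0), (6, 1), (6, 3), (6, 4), (6, 6), (6, 7), (6, 8), (6, 9), (6, 11), (6, 12), (6, 14), (6, 15), (7, 0), (7, 1), (7, 3), (7, 4), (7, 6), (7, 7), (7, 8), (7, 9), (7, 11), (7, 12), (7, 14), (7, 15)]
Unfold 5 (reflect across h@4): 96 holes -> [(0, 0), (0, 1), (0, 3), (0, 4), (0, 6), (0, 7), (0, 8), (0, 9), (0, 11), (0, 12), (0, 14), (0, 15), (1, 0), (1, 1), (1, 3), (1, 4), (1, 6), (1, 7), (1, 8), (1, 9), (1, 11), (1, 12), (1, 14), (1, 15), (2, 0), (2, 1), (2, 3), (2, 4), (2, 6), (2, 7), (2, 8), (2, 9), (2, 11), (2, 12), (2, 14), (2, 15), (3, 0), (3, 1), (3, 3), (3, 4), (3, 6), (3, 7), (3, 8), (3, 9), (3, 11), (3, 12), (3, 14), (3, 15), (4, 0), (4, 1), (4, 3), (4, 4), (4, 6), (4, 7), (4, 8), (4, 9), (4, 11), (4, 12), (4, 14), (4, 15), (5, 0), (5, 1), (5, 3), (5, 4), (5, 6), (5, 7), (5, 8), (5, 9), (5, 11), (5, 12), (5, 14), (5, 15), (6, 0), (6, 1), (6, 3), (6, 4), (6, 6), (6, 7), (6, 8), (6, 9), (6, 11), (6, 12), (6, 14), (6, 15), (7, 0), (7, 1), (7, 3), (7, 4), (7, 6), (7, 7), (7, 8), (7, 9), (7, 11), (7, 12), (7, 14), (7, 15)]

Answer: OO.OO.OOOO.OO.OO
OO.OO.OOOO.OO.OO
OO.OO.OOOO.OO.OO
OO.OO.OOOO.OO.OO
OO.OO.OOOO.OO.OO
OO.OO.OOOO.OO.OO
OO.OO.OOOO.OO.OO
OO.OO.OOOO.OO.OO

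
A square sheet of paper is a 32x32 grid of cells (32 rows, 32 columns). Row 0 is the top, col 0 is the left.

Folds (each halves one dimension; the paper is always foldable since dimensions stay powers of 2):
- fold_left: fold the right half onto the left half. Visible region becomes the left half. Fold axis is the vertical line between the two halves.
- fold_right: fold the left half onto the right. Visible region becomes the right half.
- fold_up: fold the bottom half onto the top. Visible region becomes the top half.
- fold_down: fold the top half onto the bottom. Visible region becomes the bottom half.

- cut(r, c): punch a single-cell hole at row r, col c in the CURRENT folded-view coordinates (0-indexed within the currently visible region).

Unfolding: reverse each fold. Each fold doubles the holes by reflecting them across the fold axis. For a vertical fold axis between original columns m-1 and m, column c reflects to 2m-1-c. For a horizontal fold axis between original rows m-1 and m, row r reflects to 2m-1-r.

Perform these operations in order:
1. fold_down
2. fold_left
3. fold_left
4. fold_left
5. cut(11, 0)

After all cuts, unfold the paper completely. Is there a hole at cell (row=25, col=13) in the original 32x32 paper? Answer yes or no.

Op 1 fold_down: fold axis h@16; visible region now rows[16,32) x cols[0,32) = 16x32
Op 2 fold_left: fold axis v@16; visible region now rows[16,32) x cols[0,16) = 16x16
Op 3 fold_left: fold axis v@8; visible region now rows[16,32) x cols[0,8) = 16x8
Op 4 fold_left: fold axis v@4; visible region now rows[16,32) x cols[0,4) = 16x4
Op 5 cut(11, 0): punch at orig (27,0); cuts so far [(27, 0)]; region rows[16,32) x cols[0,4) = 16x4
Unfold 1 (reflect across v@4): 2 holes -> [(27, 0), (27, 7)]
Unfold 2 (reflect across v@8): 4 holes -> [(27, 0), (27, 7), (27, 8), (27, 15)]
Unfold 3 (reflect across v@16): 8 holes -> [(27, 0), (27, 7), (27, 8), (27, 15), (27, 16), (27, 23), (27, 24), (27, 31)]
Unfold 4 (reflect across h@16): 16 holes -> [(4, 0), (4, 7), (4, 8), (4, 15), (4, 16), (4, 23), (4, 24), (4, 31), (27, 0), (27, 7), (27, 8), (27, 15), (27, 16), (27, 23), (27, 24), (27, 31)]
Holes: [(4, 0), (4, 7), (4, 8), (4, 15), (4, 16), (4, 23), (4, 24), (4, 31), (27, 0), (27, 7), (27, 8), (27, 15), (27, 16), (27, 23), (27, 24), (27, 31)]

Answer: no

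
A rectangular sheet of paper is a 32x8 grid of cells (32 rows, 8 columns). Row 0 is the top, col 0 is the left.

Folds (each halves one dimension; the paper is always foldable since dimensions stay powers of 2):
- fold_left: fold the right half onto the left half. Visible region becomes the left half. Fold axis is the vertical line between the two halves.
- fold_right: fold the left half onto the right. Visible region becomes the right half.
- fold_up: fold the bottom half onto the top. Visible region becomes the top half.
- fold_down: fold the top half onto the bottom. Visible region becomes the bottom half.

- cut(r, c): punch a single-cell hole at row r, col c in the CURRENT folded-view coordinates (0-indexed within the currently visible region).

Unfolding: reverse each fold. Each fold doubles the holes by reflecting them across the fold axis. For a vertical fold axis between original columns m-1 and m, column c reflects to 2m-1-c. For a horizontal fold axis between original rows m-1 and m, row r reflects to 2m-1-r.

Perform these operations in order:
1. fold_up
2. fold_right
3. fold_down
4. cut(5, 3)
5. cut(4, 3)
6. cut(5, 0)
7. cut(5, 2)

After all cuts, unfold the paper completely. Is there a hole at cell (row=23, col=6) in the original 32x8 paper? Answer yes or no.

Op 1 fold_up: fold axis h@16; visible region now rows[0,16) x cols[0,8) = 16x8
Op 2 fold_right: fold axis v@4; visible region now rows[0,16) x cols[4,8) = 16x4
Op 3 fold_down: fold axis h@8; visible region now rows[8,16) x cols[4,8) = 8x4
Op 4 cut(5, 3): punch at orig (13,7); cuts so far [(13, 7)]; region rows[8,16) x cols[4,8) = 8x4
Op 5 cut(4, 3): punch at orig (12,7); cuts so far [(12, 7), (13, 7)]; region rows[8,16) x cols[4,8) = 8x4
Op 6 cut(5, 0): punch at orig (13,4); cuts so far [(12, 7), (13, 4), (13, 7)]; region rows[8,16) x cols[4,8) = 8x4
Op 7 cut(5, 2): punch at orig (13,6); cuts so far [(12, 7), (13, 4), (13, 6), (13, 7)]; region rows[8,16) x cols[4,8) = 8x4
Unfold 1 (reflect across h@8): 8 holes -> [(2, 4), (2, 6), (2, 7), (3, 7), (12, 7), (13, 4), (13, 6), (13, 7)]
Unfold 2 (reflect across v@4): 16 holes -> [(2, 0), (2, 1), (2, 3), (2, 4), (2, 6), (2, 7), (3, 0), (3, 7), (12, 0), (12, 7), (13, 0), (13, 1), (13, 3), (13, 4), (13, 6), (13, 7)]
Unfold 3 (reflect across h@16): 32 holes -> [(2, 0), (2, 1), (2, 3), (2, 4), (2, 6), (2, 7), (3, 0), (3, 7), (12, 0), (12, 7), (13, 0), (13, 1), (13, 3), (13, 4), (13, 6), (13, 7), (18, 0), (18, 1), (18, 3), (18, 4), (18, 6), (18, 7), (19, 0), (19, 7), (28, 0), (28, 7), (29, 0), (29, 1), (29, 3), (29, 4), (29, 6), (29, 7)]
Holes: [(2, 0), (2, 1), (2, 3), (2, 4), (2, 6), (2, 7), (3, 0), (3, 7), (12, 0), (12, 7), (13, 0), (13, 1), (13, 3), (13, 4), (13, 6), (13, 7), (18, 0), (18, 1), (18, 3), (18, 4), (18, 6), (18, 7), (19, 0), (19, 7), (28, 0), (28, 7), (29, 0), (29, 1), (29, 3), (29, 4), (29, 6), (29, 7)]

Answer: no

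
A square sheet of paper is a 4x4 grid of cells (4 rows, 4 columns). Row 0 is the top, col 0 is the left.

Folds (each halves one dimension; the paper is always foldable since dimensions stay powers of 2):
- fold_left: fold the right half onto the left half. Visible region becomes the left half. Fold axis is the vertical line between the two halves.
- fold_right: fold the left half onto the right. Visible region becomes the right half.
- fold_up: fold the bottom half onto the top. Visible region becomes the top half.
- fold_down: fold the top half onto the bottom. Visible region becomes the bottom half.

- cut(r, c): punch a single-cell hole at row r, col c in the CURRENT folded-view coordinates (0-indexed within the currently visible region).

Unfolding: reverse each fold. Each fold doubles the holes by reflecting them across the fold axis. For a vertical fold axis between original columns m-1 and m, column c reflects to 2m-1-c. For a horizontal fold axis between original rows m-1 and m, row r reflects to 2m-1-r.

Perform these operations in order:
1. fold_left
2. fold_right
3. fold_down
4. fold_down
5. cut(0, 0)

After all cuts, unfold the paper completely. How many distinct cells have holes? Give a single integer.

Op 1 fold_left: fold axis v@2; visible region now rows[0,4) x cols[0,2) = 4x2
Op 2 fold_right: fold axis v@1; visible region now rows[0,4) x cols[1,2) = 4x1
Op 3 fold_down: fold axis h@2; visible region now rows[2,4) x cols[1,2) = 2x1
Op 4 fold_down: fold axis h@3; visible region now rows[3,4) x cols[1,2) = 1x1
Op 5 cut(0, 0): punch at orig (3,1); cuts so far [(3, 1)]; region rows[3,4) x cols[1,2) = 1x1
Unfold 1 (reflect across h@3): 2 holes -> [(2, 1), (3, 1)]
Unfold 2 (reflect across h@2): 4 holes -> [(0, 1), (1, 1), (2, 1), (3, 1)]
Unfold 3 (reflect across v@1): 8 holes -> [(0, 0), (0, 1), (1, 0), (1, 1), (2, 0), (2, 1), (3, 0), (3, 1)]
Unfold 4 (reflect across v@2): 16 holes -> [(0, 0), (0, 1), (0, 2), (0, 3), (1, 0), (1, 1), (1, 2), (1, 3), (2, 0), (2, 1), (2, 2), (2, 3), (3, 0), (3, 1), (3, 2), (3, 3)]

Answer: 16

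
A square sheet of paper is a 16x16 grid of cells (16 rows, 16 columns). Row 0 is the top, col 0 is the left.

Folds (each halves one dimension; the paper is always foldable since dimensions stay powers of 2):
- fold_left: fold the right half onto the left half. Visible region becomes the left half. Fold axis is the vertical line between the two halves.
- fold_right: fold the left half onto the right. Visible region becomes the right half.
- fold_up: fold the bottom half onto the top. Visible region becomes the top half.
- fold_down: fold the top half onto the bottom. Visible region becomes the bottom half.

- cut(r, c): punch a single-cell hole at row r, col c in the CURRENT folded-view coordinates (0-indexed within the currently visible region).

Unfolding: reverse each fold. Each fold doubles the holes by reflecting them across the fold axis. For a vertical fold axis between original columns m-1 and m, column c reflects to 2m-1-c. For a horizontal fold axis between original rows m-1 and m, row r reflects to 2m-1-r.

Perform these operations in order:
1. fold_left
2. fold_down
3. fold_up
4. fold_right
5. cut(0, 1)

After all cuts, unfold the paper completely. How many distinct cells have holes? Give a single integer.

Op 1 fold_left: fold axis v@8; visible region now rows[0,16) x cols[0,8) = 16x8
Op 2 fold_down: fold axis h@8; visible region now rows[8,16) x cols[0,8) = 8x8
Op 3 fold_up: fold axis h@12; visible region now rows[8,12) x cols[0,8) = 4x8
Op 4 fold_right: fold axis v@4; visible region now rows[8,12) x cols[4,8) = 4x4
Op 5 cut(0, 1): punch at orig (8,5); cuts so far [(8, 5)]; region rows[8,12) x cols[4,8) = 4x4
Unfold 1 (reflect across v@4): 2 holes -> [(8, 2), (8, 5)]
Unfold 2 (reflect across h@12): 4 holes -> [(8, 2), (8, 5), (15, 2), (15, 5)]
Unfold 3 (reflect across h@8): 8 holes -> [(0, 2), (0, 5), (7, 2), (7, 5), (8, 2), (8, 5), (15, 2), (15, 5)]
Unfold 4 (reflect across v@8): 16 holes -> [(0, 2), (0, 5), (0, 10), (0, 13), (7, 2), (7, 5), (7, 10), (7, 13), (8, 2), (8, 5), (8, 10), (8, 13), (15, 2), (15, 5), (15, 10), (15, 13)]

Answer: 16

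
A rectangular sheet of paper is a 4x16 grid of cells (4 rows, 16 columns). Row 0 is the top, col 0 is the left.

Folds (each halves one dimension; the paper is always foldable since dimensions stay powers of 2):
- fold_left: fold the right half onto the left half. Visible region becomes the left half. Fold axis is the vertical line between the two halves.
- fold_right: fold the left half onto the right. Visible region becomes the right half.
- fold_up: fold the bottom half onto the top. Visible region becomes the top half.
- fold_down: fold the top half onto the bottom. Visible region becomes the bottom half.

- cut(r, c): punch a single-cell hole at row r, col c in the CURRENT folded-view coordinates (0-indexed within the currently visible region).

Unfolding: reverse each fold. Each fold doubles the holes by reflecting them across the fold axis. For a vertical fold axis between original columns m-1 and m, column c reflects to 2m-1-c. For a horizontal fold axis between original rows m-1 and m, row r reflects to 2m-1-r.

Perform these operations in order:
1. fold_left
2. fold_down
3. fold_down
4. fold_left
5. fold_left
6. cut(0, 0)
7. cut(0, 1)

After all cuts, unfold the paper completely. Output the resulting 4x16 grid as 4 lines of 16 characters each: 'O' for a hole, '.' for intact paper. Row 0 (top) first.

Answer: OOOOOOOOOOOOOOOO
OOOOOOOOOOOOOOOO
OOOOOOOOOOOOOOOO
OOOOOOOOOOOOOOOO

Derivation:
Op 1 fold_left: fold axis v@8; visible region now rows[0,4) x cols[0,8) = 4x8
Op 2 fold_down: fold axis h@2; visible region now rows[2,4) x cols[0,8) = 2x8
Op 3 fold_down: fold axis h@3; visible region now rows[3,4) x cols[0,8) = 1x8
Op 4 fold_left: fold axis v@4; visible region now rows[3,4) x cols[0,4) = 1x4
Op 5 fold_left: fold axis v@2; visible region now rows[3,4) x cols[0,2) = 1x2
Op 6 cut(0, 0): punch at orig (3,0); cuts so far [(3, 0)]; region rows[3,4) x cols[0,2) = 1x2
Op 7 cut(0, 1): punch at orig (3,1); cuts so far [(3, 0), (3, 1)]; region rows[3,4) x cols[0,2) = 1x2
Unfold 1 (reflect across v@2): 4 holes -> [(3, 0), (3, 1), (3, 2), (3, 3)]
Unfold 2 (reflect across v@4): 8 holes -> [(3, 0), (3, 1), (3, 2), (3, 3), (3, 4), (3, 5), (3, 6), (3, 7)]
Unfold 3 (reflect across h@3): 16 holes -> [(2, 0), (2, 1), (2, 2), (2, 3), (2, 4), (2, 5), (2, 6), (2, 7), (3, 0), (3, 1), (3, 2), (3, 3), (3, 4), (3, 5), (3, 6), (3, 7)]
Unfold 4 (reflect across h@2): 32 holes -> [(0, 0), (0, 1), (0, 2), (0, 3), (0, 4), (0, 5), (0, 6), (0, 7), (1, 0), (1, 1), (1, 2), (1, 3), (1, 4), (1, 5), (1, 6), (1, 7), (2, 0), (2, 1), (2, 2), (2, 3), (2, 4), (2, 5), (2, 6), (2, 7), (3, 0), (3, 1), (3, 2), (3, 3), (3, 4), (3, 5), (3, 6), (3, 7)]
Unfold 5 (reflect across v@8): 64 holes -> [(0, 0), (0, 1), (0, 2), (0, 3), (0, 4), (0, 5), (0, 6), (0, 7), (0, 8), (0, 9), (0, 10), (0, 11), (0, 12), (0, 13), (0, 14), (0, 15), (1, 0), (1, 1), (1, 2), (1, 3), (1, 4), (1, 5), (1, 6), (1, 7), (1, 8), (1, 9), (1, 10), (1, 11), (1, 12), (1, 13), (1, 14), (1, 15), (2, 0), (2, 1), (2, 2), (2, 3), (2, 4), (2, 5), (2, 6), (2, 7), (2, 8), (2, 9), (2, 10), (2, 11), (2, 12), (2, 13), (2, 14), (2, 15), (3, 0), (3, 1), (3, 2), (3, 3), (3, 4), (3, 5), (3, 6), (3, 7), (3, 8), (3, 9), (3, 10), (3, 11), (3, 12), (3, 13), (3, 14), (3, 15)]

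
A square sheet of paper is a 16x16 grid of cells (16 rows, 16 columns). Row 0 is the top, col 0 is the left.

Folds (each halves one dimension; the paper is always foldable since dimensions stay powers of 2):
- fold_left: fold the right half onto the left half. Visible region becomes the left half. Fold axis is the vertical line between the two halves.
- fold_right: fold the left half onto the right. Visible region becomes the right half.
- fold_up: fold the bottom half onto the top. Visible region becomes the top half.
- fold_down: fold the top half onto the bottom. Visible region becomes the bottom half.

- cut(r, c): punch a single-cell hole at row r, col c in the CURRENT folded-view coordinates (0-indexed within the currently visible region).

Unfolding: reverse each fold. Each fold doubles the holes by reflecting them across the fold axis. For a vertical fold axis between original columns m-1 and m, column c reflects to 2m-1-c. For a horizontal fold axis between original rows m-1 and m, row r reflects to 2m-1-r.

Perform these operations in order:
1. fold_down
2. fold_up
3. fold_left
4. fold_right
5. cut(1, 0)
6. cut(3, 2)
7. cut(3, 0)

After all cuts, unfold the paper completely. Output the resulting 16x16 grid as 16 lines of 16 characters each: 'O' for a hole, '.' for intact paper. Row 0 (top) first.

Op 1 fold_down: fold axis h@8; visible region now rows[8,16) x cols[0,16) = 8x16
Op 2 fold_up: fold axis h@12; visible region now rows[8,12) x cols[0,16) = 4x16
Op 3 fold_left: fold axis v@8; visible region now rows[8,12) x cols[0,8) = 4x8
Op 4 fold_right: fold axis v@4; visible region now rows[8,12) x cols[4,8) = 4x4
Op 5 cut(1, 0): punch at orig (9,4); cuts so far [(9, 4)]; region rows[8,12) x cols[4,8) = 4x4
Op 6 cut(3, 2): punch at orig (11,6); cuts so far [(9, 4), (11, 6)]; region rows[8,12) x cols[4,8) = 4x4
Op 7 cut(3, 0): punch at orig (11,4); cuts so far [(9, 4), (11, 4), (11, 6)]; region rows[8,12) x cols[4,8) = 4x4
Unfold 1 (reflect across v@4): 6 holes -> [(9, 3), (9, 4), (11, 1), (11, 3), (11, 4), (11, 6)]
Unfold 2 (reflect across v@8): 12 holes -> [(9, 3), (9, 4), (9, 11), (9, 12), (11, 1), (11, 3), (11, 4), (11, 6), (11, 9), (11, 11), (11, 12), (11, 14)]
Unfold 3 (reflect across h@12): 24 holes -> [(9, 3), (9, 4), (9, 11), (9, 12), (11, 1), (11, 3), (11, 4), (11, 6), (11, 9), (11, 11), (11, 12), (11, 14), (12, 1), (12, 3), (12, 4), (12, 6), (12, 9), (12, 11), (12, 12), (12, 14), (14, 3), (14, 4), (14, 11), (14, 12)]
Unfold 4 (reflect across h@8): 48 holes -> [(1, 3), (1, 4), (1, 11), (1, 12), (3, 1), (3, 3), (3, 4), (3, 6), (3, 9), (3, 11), (3, 12), (3, 14), (4, 1), (4, 3), (4, 4), (4, 6), (4, 9), (4, 11), (4, 12), (4, 14), (6, 3), (6, 4), (6, 11), (6, 12), (9, 3), (9, 4), (9, 11), (9, 12), (11, 1), (11, 3), (11, 4), (11, 6), (11, 9), (11, 11), (11, 12), (11, 14), (12, 1), (12, 3), (12, 4), (12, 6), (12, 9), (12, 11), (12, 12), (12, 14), (14, 3), (14, 4), (14, 11), (14, 12)]

Answer: ................
...OO......OO...
................
.O.OO.O..O.OO.O.
.O.OO.O..O.OO.O.
................
...OO......OO...
................
................
...OO......OO...
................
.O.OO.O..O.OO.O.
.O.OO.O..O.OO.O.
................
...OO......OO...
................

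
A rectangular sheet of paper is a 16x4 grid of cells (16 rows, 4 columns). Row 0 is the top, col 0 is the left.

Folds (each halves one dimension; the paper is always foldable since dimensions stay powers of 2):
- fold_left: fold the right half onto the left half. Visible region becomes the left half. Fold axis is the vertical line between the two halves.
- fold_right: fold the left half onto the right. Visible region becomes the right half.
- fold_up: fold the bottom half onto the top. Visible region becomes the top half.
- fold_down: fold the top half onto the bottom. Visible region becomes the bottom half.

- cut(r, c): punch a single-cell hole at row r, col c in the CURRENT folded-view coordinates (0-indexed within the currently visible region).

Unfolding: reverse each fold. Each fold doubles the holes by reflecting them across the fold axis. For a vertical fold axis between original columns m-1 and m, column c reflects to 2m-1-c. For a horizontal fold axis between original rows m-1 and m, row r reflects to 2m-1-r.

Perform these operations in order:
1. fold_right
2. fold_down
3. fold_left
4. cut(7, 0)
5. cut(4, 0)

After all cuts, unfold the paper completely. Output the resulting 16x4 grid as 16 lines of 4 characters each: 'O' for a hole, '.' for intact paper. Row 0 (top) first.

Op 1 fold_right: fold axis v@2; visible region now rows[0,16) x cols[2,4) = 16x2
Op 2 fold_down: fold axis h@8; visible region now rows[8,16) x cols[2,4) = 8x2
Op 3 fold_left: fold axis v@3; visible region now rows[8,16) x cols[2,3) = 8x1
Op 4 cut(7, 0): punch at orig (15,2); cuts so far [(15, 2)]; region rows[8,16) x cols[2,3) = 8x1
Op 5 cut(4, 0): punch at orig (12,2); cuts so far [(12, 2), (15, 2)]; region rows[8,16) x cols[2,3) = 8x1
Unfold 1 (reflect across v@3): 4 holes -> [(12, 2), (12, 3), (15, 2), (15, 3)]
Unfold 2 (reflect across h@8): 8 holes -> [(0, 2), (0, 3), (3, 2), (3, 3), (12, 2), (12, 3), (15, 2), (15, 3)]
Unfold 3 (reflect across v@2): 16 holes -> [(0, 0), (0, 1), (0, 2), (0, 3), (3, 0), (3, 1), (3, 2), (3, 3), (12, 0), (12, 1), (12, 2), (12, 3), (15, 0), (15, 1), (15, 2), (15, 3)]

Answer: OOOO
....
....
OOOO
....
....
....
....
....
....
....
....
OOOO
....
....
OOOO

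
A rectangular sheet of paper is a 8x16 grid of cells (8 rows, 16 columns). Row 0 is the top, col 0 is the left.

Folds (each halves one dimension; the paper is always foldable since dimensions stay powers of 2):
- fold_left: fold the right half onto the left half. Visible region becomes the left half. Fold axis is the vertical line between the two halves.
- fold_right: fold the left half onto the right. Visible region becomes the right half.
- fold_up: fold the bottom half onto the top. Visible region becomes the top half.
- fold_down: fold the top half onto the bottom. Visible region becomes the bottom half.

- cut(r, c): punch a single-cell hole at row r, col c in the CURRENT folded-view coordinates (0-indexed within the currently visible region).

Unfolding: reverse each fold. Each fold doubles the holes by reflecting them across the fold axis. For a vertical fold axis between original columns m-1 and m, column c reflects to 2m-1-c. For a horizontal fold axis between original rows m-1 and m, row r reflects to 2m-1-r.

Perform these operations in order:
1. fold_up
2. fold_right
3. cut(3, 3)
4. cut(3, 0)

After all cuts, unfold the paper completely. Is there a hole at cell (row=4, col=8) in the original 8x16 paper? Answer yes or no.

Answer: yes

Derivation:
Op 1 fold_up: fold axis h@4; visible region now rows[0,4) x cols[0,16) = 4x16
Op 2 fold_right: fold axis v@8; visible region now rows[0,4) x cols[8,16) = 4x8
Op 3 cut(3, 3): punch at orig (3,11); cuts so far [(3, 11)]; region rows[0,4) x cols[8,16) = 4x8
Op 4 cut(3, 0): punch at orig (3,8); cuts so far [(3, 8), (3, 11)]; region rows[0,4) x cols[8,16) = 4x8
Unfold 1 (reflect across v@8): 4 holes -> [(3, 4), (3, 7), (3, 8), (3, 11)]
Unfold 2 (reflect across h@4): 8 holes -> [(3, 4), (3, 7), (3, 8), (3, 11), (4, 4), (4, 7), (4, 8), (4, 11)]
Holes: [(3, 4), (3, 7), (3, 8), (3, 11), (4, 4), (4, 7), (4, 8), (4, 11)]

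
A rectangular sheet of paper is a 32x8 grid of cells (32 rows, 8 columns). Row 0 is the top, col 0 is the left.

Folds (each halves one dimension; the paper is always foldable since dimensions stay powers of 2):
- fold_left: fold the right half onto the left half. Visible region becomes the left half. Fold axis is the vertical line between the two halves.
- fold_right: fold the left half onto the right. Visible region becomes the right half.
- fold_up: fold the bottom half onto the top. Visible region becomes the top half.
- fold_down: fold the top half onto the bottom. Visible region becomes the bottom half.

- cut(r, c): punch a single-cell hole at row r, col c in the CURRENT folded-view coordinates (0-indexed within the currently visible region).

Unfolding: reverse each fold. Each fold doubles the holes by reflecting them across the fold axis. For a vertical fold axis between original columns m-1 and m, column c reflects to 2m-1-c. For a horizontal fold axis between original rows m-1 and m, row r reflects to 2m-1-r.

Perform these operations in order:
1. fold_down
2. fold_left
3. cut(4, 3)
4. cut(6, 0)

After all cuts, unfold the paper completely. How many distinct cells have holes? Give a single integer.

Answer: 8

Derivation:
Op 1 fold_down: fold axis h@16; visible region now rows[16,32) x cols[0,8) = 16x8
Op 2 fold_left: fold axis v@4; visible region now rows[16,32) x cols[0,4) = 16x4
Op 3 cut(4, 3): punch at orig (20,3); cuts so far [(20, 3)]; region rows[16,32) x cols[0,4) = 16x4
Op 4 cut(6, 0): punch at orig (22,0); cuts so far [(20, 3), (22, 0)]; region rows[16,32) x cols[0,4) = 16x4
Unfold 1 (reflect across v@4): 4 holes -> [(20, 3), (20, 4), (22, 0), (22, 7)]
Unfold 2 (reflect across h@16): 8 holes -> [(9, 0), (9, 7), (11, 3), (11, 4), (20, 3), (20, 4), (22, 0), (22, 7)]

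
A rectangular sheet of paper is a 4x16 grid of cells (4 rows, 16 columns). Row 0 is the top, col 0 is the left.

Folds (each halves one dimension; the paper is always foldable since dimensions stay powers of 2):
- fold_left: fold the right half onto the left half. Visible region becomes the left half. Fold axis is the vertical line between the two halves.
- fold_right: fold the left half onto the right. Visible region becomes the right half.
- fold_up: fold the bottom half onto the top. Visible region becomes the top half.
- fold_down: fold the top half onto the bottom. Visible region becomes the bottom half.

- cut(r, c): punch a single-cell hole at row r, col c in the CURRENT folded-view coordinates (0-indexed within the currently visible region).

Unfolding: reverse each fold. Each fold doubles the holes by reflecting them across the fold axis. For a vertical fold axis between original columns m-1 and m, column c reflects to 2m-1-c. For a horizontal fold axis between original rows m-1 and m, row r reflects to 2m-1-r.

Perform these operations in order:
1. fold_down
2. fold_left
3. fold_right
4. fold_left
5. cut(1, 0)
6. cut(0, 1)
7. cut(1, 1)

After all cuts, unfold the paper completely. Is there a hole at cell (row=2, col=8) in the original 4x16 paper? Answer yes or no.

Answer: no

Derivation:
Op 1 fold_down: fold axis h@2; visible region now rows[2,4) x cols[0,16) = 2x16
Op 2 fold_left: fold axis v@8; visible region now rows[2,4) x cols[0,8) = 2x8
Op 3 fold_right: fold axis v@4; visible region now rows[2,4) x cols[4,8) = 2x4
Op 4 fold_left: fold axis v@6; visible region now rows[2,4) x cols[4,6) = 2x2
Op 5 cut(1, 0): punch at orig (3,4); cuts so far [(3, 4)]; region rows[2,4) x cols[4,6) = 2x2
Op 6 cut(0, 1): punch at orig (2,5); cuts so far [(2, 5), (3, 4)]; region rows[2,4) x cols[4,6) = 2x2
Op 7 cut(1, 1): punch at orig (3,5); cuts so far [(2, 5), (3, 4), (3, 5)]; region rows[2,4) x cols[4,6) = 2x2
Unfold 1 (reflect across v@6): 6 holes -> [(2, 5), (2, 6), (3, 4), (3, 5), (3, 6), (3, 7)]
Unfold 2 (reflect across v@4): 12 holes -> [(2, 1), (2, 2), (2, 5), (2, 6), (3, 0), (3, 1), (3, 2), (3, 3), (3, 4), (3, 5), (3, 6), (3, 7)]
Unfold 3 (reflect across v@8): 24 holes -> [(2, 1), (2, 2), (2, 5), (2, 6), (2, 9), (2, 10), (2, 13), (2, 14), (3, 0), (3, 1), (3, 2), (3, 3), (3, 4), (3, 5), (3, 6), (3, 7), (3, 8), (3, 9), (3, 10), (3, 11), (3, 12), (3, 13), (3, 14), (3, 15)]
Unfold 4 (reflect across h@2): 48 holes -> [(0, 0), (0, 1), (0, 2), (0, 3), (0, 4), (0, 5), (0, 6), (0, 7), (0, 8), (0, 9), (0, 10), (0, 11), (0, 12), (0, 13), (0, 14), (0, 15), (1, 1), (1, 2), (1, 5), (1, 6), (1, 9), (1, 10), (1, 13), (1, 14), (2, 1), (2, 2), (2, 5), (2, 6), (2, 9), (2, 10), (2, 13), (2, 14), (3, 0), (3, 1), (3, 2), (3, 3), (3, 4), (3, 5), (3, 6), (3, 7), (3, 8), (3, 9), (3, 10), (3, 11), (3, 12), (3, 13), (3, 14), (3, 15)]
Holes: [(0, 0), (0, 1), (0, 2), (0, 3), (0, 4), (0, 5), (0, 6), (0, 7), (0, 8), (0, 9), (0, 10), (0, 11), (0, 12), (0, 13), (0, 14), (0, 15), (1, 1), (1, 2), (1, 5), (1, 6), (1, 9), (1, 10), (1, 13), (1, 14), (2, 1), (2, 2), (2, 5), (2, 6), (2, 9), (2, 10), (2, 13), (2, 14), (3, 0), (3, 1), (3, 2), (3, 3), (3, 4), (3, 5), (3, 6), (3, 7), (3, 8), (3, 9), (3, 10), (3, 11), (3, 12), (3, 13), (3, 14), (3, 15)]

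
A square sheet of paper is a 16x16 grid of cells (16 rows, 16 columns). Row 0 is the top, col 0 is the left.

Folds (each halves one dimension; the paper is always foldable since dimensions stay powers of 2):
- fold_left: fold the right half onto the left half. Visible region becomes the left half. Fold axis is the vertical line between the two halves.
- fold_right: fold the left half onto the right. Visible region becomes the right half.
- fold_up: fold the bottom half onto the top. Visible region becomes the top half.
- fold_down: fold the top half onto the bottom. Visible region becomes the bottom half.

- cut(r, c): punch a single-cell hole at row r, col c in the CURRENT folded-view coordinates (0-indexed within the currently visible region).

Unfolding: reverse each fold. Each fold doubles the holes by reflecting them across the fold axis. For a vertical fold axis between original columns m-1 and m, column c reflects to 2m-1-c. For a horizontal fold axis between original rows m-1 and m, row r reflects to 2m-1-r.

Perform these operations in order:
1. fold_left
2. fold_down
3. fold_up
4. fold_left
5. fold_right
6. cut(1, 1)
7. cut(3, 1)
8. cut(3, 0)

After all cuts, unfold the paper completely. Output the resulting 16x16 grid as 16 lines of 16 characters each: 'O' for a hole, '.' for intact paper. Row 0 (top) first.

Answer: ................
O..OO..OO..OO..O
................
OOOOOOOOOOOOOOOO
OOOOOOOOOOOOOOOO
................
O..OO..OO..OO..O
................
................
O..OO..OO..OO..O
................
OOOOOOOOOOOOOOOO
OOOOOOOOOOOOOOOO
................
O..OO..OO..OO..O
................

Derivation:
Op 1 fold_left: fold axis v@8; visible region now rows[0,16) x cols[0,8) = 16x8
Op 2 fold_down: fold axis h@8; visible region now rows[8,16) x cols[0,8) = 8x8
Op 3 fold_up: fold axis h@12; visible region now rows[8,12) x cols[0,8) = 4x8
Op 4 fold_left: fold axis v@4; visible region now rows[8,12) x cols[0,4) = 4x4
Op 5 fold_right: fold axis v@2; visible region now rows[8,12) x cols[2,4) = 4x2
Op 6 cut(1, 1): punch at orig (9,3); cuts so far [(9, 3)]; region rows[8,12) x cols[2,4) = 4x2
Op 7 cut(3, 1): punch at orig (11,3); cuts so far [(9, 3), (11, 3)]; region rows[8,12) x cols[2,4) = 4x2
Op 8 cut(3, 0): punch at orig (11,2); cuts so far [(9, 3), (11, 2), (11, 3)]; region rows[8,12) x cols[2,4) = 4x2
Unfold 1 (reflect across v@2): 6 holes -> [(9, 0), (9, 3), (11, 0), (11, 1), (11, 2), (11, 3)]
Unfold 2 (reflect across v@4): 12 holes -> [(9, 0), (9, 3), (9, 4), (9, 7), (11, 0), (11, 1), (11, 2), (11, 3), (11, 4), (11, 5), (11, 6), (11, 7)]
Unfold 3 (reflect across h@12): 24 holes -> [(9, 0), (9, 3), (9, 4), (9, 7), (11, 0), (11, 1), (11, 2), (11, 3), (11, 4), (11, 5), (11, 6), (11, 7), (12, 0), (12, 1), (12, 2), (12, 3), (12, 4), (12, 5), (12, 6), (12, 7), (14, 0), (14, 3), (14, 4), (14, 7)]
Unfold 4 (reflect across h@8): 48 holes -> [(1, 0), (1, 3), (1, 4), (1, 7), (3, 0), (3, 1), (3, 2), (3, 3), (3, 4), (3, 5), (3, 6), (3, 7), (4, 0), (4, 1), (4, 2), (4, 3), (4, 4), (4, 5), (4, 6), (4, 7), (6, 0), (6, 3), (6, 4), (6, 7), (9, 0), (9, 3), (9, 4), (9, 7), (11, 0), (11, 1), (11, 2), (11, 3), (11, 4), (11, 5), (11, 6), (11, 7), (12, 0), (12, 1), (12, 2), (12, 3), (12, 4), (12, 5), (12, 6), (12, 7), (14, 0), (14, 3), (14, 4), (14, 7)]
Unfold 5 (reflect across v@8): 96 holes -> [(1, 0), (1, 3), (1, 4), (1, 7), (1, 8), (1, 11), (1, 12), (1, 15), (3, 0), (3, 1), (3, 2), (3, 3), (3, 4), (3, 5), (3, 6), (3, 7), (3, 8), (3, 9), (3, 10), (3, 11), (3, 12), (3, 13), (3, 14), (3, 15), (4, 0), (4, 1), (4, 2), (4, 3), (4, 4), (4, 5), (4, 6), (4, 7), (4, 8), (4, 9), (4, 10), (4, 11), (4, 12), (4, 13), (4, 14), (4, 15), (6, 0), (6, 3), (6, 4), (6, 7), (6, 8), (6, 11), (6, 12), (6, 15), (9, 0), (9, 3), (9, 4), (9, 7), (9, 8), (9, 11), (9, 12), (9, 15), (11, 0), (11, 1), (11, 2), (11, 3), (11, 4), (11, 5), (11, 6), (11, 7), (11, 8), (11, 9), (11, 10), (11, 11), (11, 12), (11, 13), (11, 14), (11, 15), (12, 0), (12, 1), (12, 2), (12, 3), (12, 4), (12, 5), (12, 6), (12, 7), (12, 8), (12, 9), (12, 10), (12, 11), (12, 12), (12, 13), (12, 14), (12, 15), (14, 0), (14, 3), (14, 4), (14, 7), (14, 8), (14, 11), (14, 12), (14, 15)]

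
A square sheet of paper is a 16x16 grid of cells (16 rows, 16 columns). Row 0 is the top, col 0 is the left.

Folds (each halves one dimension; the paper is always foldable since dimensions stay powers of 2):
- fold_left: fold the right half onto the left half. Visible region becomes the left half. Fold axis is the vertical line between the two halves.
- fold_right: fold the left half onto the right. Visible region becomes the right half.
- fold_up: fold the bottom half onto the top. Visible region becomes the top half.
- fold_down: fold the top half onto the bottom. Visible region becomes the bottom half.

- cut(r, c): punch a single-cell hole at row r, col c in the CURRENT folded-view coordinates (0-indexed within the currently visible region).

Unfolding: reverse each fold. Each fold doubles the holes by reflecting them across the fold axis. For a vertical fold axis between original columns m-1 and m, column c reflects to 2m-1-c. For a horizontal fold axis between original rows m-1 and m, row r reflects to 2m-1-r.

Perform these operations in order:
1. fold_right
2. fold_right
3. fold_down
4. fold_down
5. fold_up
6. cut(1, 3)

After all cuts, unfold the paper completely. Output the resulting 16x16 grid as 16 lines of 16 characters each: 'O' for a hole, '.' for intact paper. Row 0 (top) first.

Op 1 fold_right: fold axis v@8; visible region now rows[0,16) x cols[8,16) = 16x8
Op 2 fold_right: fold axis v@12; visible region now rows[0,16) x cols[12,16) = 16x4
Op 3 fold_down: fold axis h@8; visible region now rows[8,16) x cols[12,16) = 8x4
Op 4 fold_down: fold axis h@12; visible region now rows[12,16) x cols[12,16) = 4x4
Op 5 fold_up: fold axis h@14; visible region now rows[12,14) x cols[12,16) = 2x4
Op 6 cut(1, 3): punch at orig (13,15); cuts so far [(13, 15)]; region rows[12,14) x cols[12,16) = 2x4
Unfold 1 (reflect across h@14): 2 holes -> [(13, 15), (14, 15)]
Unfold 2 (reflect across h@12): 4 holes -> [(9, 15), (10, 15), (13, 15), (14, 15)]
Unfold 3 (reflect across h@8): 8 holes -> [(1, 15), (2, 15), (5, 15), (6, 15), (9, 15), (10, 15), (13, 15), (14, 15)]
Unfold 4 (reflect across v@12): 16 holes -> [(1, 8), (1, 15), (2, 8), (2, 15), (5, 8), (5, 15), (6, 8), (6, 15), (9, 8), (9, 15), (10, 8), (10, 15), (13, 8), (13, 15), (14, 8), (14, 15)]
Unfold 5 (reflect across v@8): 32 holes -> [(1, 0), (1, 7), (1, 8), (1, 15), (2, 0), (2, 7), (2, 8), (2, 15), (5, 0), (5, 7), (5, 8), (5, 15), (6, 0), (6, 7), (6, 8), (6, 15), (9, 0), (9, 7), (9, 8), (9, 15), (10, 0), (10, 7), (10, 8), (10, 15), (13, 0), (13, 7), (13, 8), (13, 15), (14, 0), (14, 7), (14, 8), (14, 15)]

Answer: ................
O......OO......O
O......OO......O
................
................
O......OO......O
O......OO......O
................
................
O......OO......O
O......OO......O
................
................
O......OO......O
O......OO......O
................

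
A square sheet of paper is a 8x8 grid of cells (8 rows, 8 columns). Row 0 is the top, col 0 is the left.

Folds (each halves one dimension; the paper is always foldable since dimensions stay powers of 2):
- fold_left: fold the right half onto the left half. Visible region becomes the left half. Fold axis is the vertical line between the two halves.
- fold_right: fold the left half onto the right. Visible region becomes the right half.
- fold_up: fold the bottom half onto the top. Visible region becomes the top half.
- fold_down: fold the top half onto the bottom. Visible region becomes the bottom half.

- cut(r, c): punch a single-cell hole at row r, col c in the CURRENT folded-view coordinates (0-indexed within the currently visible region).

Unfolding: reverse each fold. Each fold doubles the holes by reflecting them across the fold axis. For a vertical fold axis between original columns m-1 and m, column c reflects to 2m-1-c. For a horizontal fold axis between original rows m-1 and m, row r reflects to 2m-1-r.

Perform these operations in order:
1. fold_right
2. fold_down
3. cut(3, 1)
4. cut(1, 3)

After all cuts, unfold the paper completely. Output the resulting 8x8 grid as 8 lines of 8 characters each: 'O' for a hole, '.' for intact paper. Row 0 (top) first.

Answer: ..O..O..
........
O......O
........
........
O......O
........
..O..O..

Derivation:
Op 1 fold_right: fold axis v@4; visible region now rows[0,8) x cols[4,8) = 8x4
Op 2 fold_down: fold axis h@4; visible region now rows[4,8) x cols[4,8) = 4x4
Op 3 cut(3, 1): punch at orig (7,5); cuts so far [(7, 5)]; region rows[4,8) x cols[4,8) = 4x4
Op 4 cut(1, 3): punch at orig (5,7); cuts so far [(5, 7), (7, 5)]; region rows[4,8) x cols[4,8) = 4x4
Unfold 1 (reflect across h@4): 4 holes -> [(0, 5), (2, 7), (5, 7), (7, 5)]
Unfold 2 (reflect across v@4): 8 holes -> [(0, 2), (0, 5), (2, 0), (2, 7), (5, 0), (5, 7), (7, 2), (7, 5)]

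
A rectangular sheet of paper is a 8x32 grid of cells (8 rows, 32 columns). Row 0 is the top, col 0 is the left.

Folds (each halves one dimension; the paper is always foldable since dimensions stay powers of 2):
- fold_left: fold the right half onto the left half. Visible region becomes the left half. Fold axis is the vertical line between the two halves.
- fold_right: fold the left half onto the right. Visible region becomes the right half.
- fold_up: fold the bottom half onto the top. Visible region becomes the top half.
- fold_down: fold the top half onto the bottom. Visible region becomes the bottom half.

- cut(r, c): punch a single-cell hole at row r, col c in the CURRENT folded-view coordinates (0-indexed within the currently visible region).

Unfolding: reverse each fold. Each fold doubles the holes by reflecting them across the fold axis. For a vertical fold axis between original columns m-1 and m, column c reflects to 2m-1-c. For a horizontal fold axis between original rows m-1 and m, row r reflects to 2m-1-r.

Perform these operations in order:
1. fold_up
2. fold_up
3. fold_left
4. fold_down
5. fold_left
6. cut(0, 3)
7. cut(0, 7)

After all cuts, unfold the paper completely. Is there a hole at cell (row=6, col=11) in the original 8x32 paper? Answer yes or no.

Answer: no

Derivation:
Op 1 fold_up: fold axis h@4; visible region now rows[0,4) x cols[0,32) = 4x32
Op 2 fold_up: fold axis h@2; visible region now rows[0,2) x cols[0,32) = 2x32
Op 3 fold_left: fold axis v@16; visible region now rows[0,2) x cols[0,16) = 2x16
Op 4 fold_down: fold axis h@1; visible region now rows[1,2) x cols[0,16) = 1x16
Op 5 fold_left: fold axis v@8; visible region now rows[1,2) x cols[0,8) = 1x8
Op 6 cut(0, 3): punch at orig (1,3); cuts so far [(1, 3)]; region rows[1,2) x cols[0,8) = 1x8
Op 7 cut(0, 7): punch at orig (1,7); cuts so far [(1, 3), (1, 7)]; region rows[1,2) x cols[0,8) = 1x8
Unfold 1 (reflect across v@8): 4 holes -> [(1, 3), (1, 7), (1, 8), (1, 12)]
Unfold 2 (reflect across h@1): 8 holes -> [(0, 3), (0, 7), (0, 8), (0, 12), (1, 3), (1, 7), (1, 8), (1, 12)]
Unfold 3 (reflect across v@16): 16 holes -> [(0, 3), (0, 7), (0, 8), (0, 12), (0, 19), (0, 23), (0, 24), (0, 28), (1, 3), (1, 7), (1, 8), (1, 12), (1, 19), (1, 23), (1, 24), (1, 28)]
Unfold 4 (reflect across h@2): 32 holes -> [(0, 3), (0, 7), (0, 8), (0, 12), (0, 19), (0, 23), (0, 24), (0, 28), (1, 3), (1, 7), (1, 8), (1, 12), (1, 19), (1, 23), (1, 24), (1, 28), (2, 3), (2, 7), (2, 8), (2, 12), (2, 19), (2, 23), (2, 24), (2, 28), (3, 3), (3, 7), (3, 8), (3, 12), (3, 19), (3, 23), (3, 24), (3, 28)]
Unfold 5 (reflect across h@4): 64 holes -> [(0, 3), (0, 7), (0, 8), (0, 12), (0, 19), (0, 23), (0, 24), (0, 28), (1, 3), (1, 7), (1, 8), (1, 12), (1, 19), (1, 23), (1, 24), (1, 28), (2, 3), (2, 7), (2, 8), (2, 12), (2, 19), (2, 23), (2, 24), (2, 28), (3, 3), (3, 7), (3, 8), (3, 12), (3, 19), (3, 23), (3, 24), (3, 28), (4, 3), (4, 7), (4, 8), (4, 12), (4, 19), (4, 23), (4, 24), (4, 28), (5, 3), (5, 7), (5, 8), (5, 12), (5, 19), (5, 23), (5, 24), (5, 28), (6, 3), (6, 7), (6, 8), (6, 12), (6, 19), (6, 23), (6, 24), (6, 28), (7, 3), (7, 7), (7, 8), (7, 12), (7, 19), (7, 23), (7, 24), (7, 28)]
Holes: [(0, 3), (0, 7), (0, 8), (0, 12), (0, 19), (0, 23), (0, 24), (0, 28), (1, 3), (1, 7), (1, 8), (1, 12), (1, 19), (1, 23), (1, 24), (1, 28), (2, 3), (2, 7), (2, 8), (2, 12), (2, 19), (2, 23), (2, 24), (2, 28), (3, 3), (3, 7), (3, 8), (3, 12), (3, 19), (3, 23), (3, 24), (3, 28), (4, 3), (4, 7), (4, 8), (4, 12), (4, 19), (4, 23), (4, 24), (4, 28), (5, 3), (5, 7), (5, 8), (5, 12), (5, 19), (5, 23), (5, 24), (5, 28), (6, 3), (6, 7), (6, 8), (6, 12), (6, 19), (6, 23), (6, 24), (6, 28), (7, 3), (7, 7), (7, 8), (7, 12), (7, 19), (7, 23), (7, 24), (7, 28)]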